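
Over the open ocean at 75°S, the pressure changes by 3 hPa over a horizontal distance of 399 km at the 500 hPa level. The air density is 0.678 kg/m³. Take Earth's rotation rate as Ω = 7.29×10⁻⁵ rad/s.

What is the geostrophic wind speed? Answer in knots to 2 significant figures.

15 knots

Coriolis parameter at 75°S:
f = 2Ω sin φ = 2 × 7.29×10⁻⁵ × sin 75° = 1.41×10⁻⁴ s⁻¹
Pressure gradient: |∂P/∂n| = 300 Pa / 399000 m = 7.52×10⁻⁴ Pa/m
Geostrophic balance (pressure-gradient force = Coriolis force):
V_g = (1/(fρ)) |∂P/∂n| = 7.52×10⁻⁴ / (1.41×10⁻⁴ × 0.678) = 7.87 m/s
Converting: 7.87 m/s × 1.944 = 15 knots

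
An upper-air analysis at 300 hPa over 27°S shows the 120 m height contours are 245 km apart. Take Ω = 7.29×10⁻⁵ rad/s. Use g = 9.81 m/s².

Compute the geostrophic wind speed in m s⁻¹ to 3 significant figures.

72.6 m s⁻¹

Coriolis parameter at 27°S:
f = 2Ω sin φ = 2 × 7.29×10⁻⁵ × sin 27° = 6.62×10⁻⁵ s⁻¹
Height gradient: |∂Z/∂n| = 120 m / 245000 m = 4.90×10⁻⁴
On a pressure surface, geostrophic balance gives V_g = (g/f)|∂Z/∂n|:
V_g = 9.81 × 4.90×10⁻⁴ / 6.62×10⁻⁵ = 72.6 m/s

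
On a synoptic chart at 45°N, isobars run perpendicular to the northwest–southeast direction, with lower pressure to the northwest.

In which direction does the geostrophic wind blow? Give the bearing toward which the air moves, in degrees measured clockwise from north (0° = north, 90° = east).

The pressure-gradient force points toward the northwest (bearing 315°).
Geostrophic balance: in the Northern Hemisphere the Coriolis force deflects motion to the right, so the geostrophic wind blows 90° to the right of the pressure-gradient force (low pressure on the left).
Rotating 315° by 90° clockwise gives 045° — the wind blows toward the northeast.

045°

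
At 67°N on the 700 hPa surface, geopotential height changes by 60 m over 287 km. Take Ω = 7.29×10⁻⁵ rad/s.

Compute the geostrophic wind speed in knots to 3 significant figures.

Coriolis parameter at 67°N:
f = 2Ω sin φ = 2 × 7.29×10⁻⁵ × sin 67° = 1.34×10⁻⁴ s⁻¹
Height gradient: |∂Z/∂n| = 60 m / 287000 m = 2.09×10⁻⁴
On a pressure surface, geostrophic balance gives V_g = (g/f)|∂Z/∂n|:
V_g = 9.81 × 2.09×10⁻⁴ / 1.34×10⁻⁴ = 15.3 m/s
Converting: 15.3 m/s × 1.944 = 29.7 knots

29.7 knots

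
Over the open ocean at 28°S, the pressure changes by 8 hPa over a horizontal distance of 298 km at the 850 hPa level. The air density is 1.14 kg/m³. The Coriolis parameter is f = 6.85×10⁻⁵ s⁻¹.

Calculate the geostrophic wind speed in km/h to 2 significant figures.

120 km/h

Pressure gradient: |∂P/∂n| = 800 Pa / 298000 m = 2.68×10⁻³ Pa/m
Geostrophic balance (pressure-gradient force = Coriolis force):
V_g = (1/(fρ)) |∂P/∂n| = 2.68×10⁻³ / (6.85×10⁻⁵ × 1.14) = 34.4 m/s
Converting: 34.4 m/s × 3.6 = 120 km/h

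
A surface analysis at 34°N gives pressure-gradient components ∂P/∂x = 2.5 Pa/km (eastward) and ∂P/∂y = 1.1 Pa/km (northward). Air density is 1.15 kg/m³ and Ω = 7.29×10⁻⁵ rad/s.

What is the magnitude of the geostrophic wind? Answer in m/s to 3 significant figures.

29.1 m/s

Coriolis parameter at 34°N:
f = 2Ω sin φ = 2 × 7.29×10⁻⁵ × sin 34° = 8.15×10⁻⁵ s⁻¹
Component geostrophic relations (x east, y north):
u_g = −(1/(fρ)) ∂P/∂y,  v_g = (1/(fρ)) ∂P/∂x
u_g = −(1.1×10⁻³)/(8.15×10⁻⁵ × 1.15) = −11.7 m/s;  v_g = (2.5×10⁻³)/(8.15×10⁻⁵ × 1.15) = 26.7 m/s
|V_g| = √(u_g² + v_g²) = 29.1 m/s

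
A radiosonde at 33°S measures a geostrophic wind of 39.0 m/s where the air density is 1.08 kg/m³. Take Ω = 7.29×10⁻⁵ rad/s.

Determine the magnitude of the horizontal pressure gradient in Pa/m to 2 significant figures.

Coriolis parameter at 33°S:
f = 2Ω sin φ = 2 × 7.29×10⁻⁵ × sin 33° = 7.94×10⁻⁵ s⁻¹
Geostrophic balance rearranged: |∂P/∂n| = f ρ V_g
|∂P/∂n| = 7.94×10⁻⁵ × 1.08 × 39.0 = 3.34×10⁻³ Pa/m

3.3×10⁻³ Pa/m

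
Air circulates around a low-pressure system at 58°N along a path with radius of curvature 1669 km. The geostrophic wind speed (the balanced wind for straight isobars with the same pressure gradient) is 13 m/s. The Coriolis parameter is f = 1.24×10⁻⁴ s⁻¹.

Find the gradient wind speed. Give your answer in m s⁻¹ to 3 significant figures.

Around a low, centrifugal force acts outward with Coriolis, so pressure-gradient force balances both:
(1/ρ)|∂P/∂n| = fV + V²/R  →  V² + fR·V − fR·V_g = 0
With fR = 1.24×10⁻⁴ × 1669×10³ m = 207 m/s:
V = [−fR + √((fR)² + 4 fR V_g)]/2 = [−207 + √(207² + 4×207×13)]/2 = 12.3 m/s
Subgeostrophic (V < V_g = 13 m/s), as expected around a low.

12.3 m s⁻¹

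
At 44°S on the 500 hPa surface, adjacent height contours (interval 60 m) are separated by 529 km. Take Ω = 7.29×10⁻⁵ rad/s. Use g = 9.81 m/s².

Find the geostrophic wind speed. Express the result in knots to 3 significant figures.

21.4 knots

Coriolis parameter at 44°S:
f = 2Ω sin φ = 2 × 7.29×10⁻⁵ × sin 44° = 1.01×10⁻⁴ s⁻¹
Height gradient: |∂Z/∂n| = 60 m / 529000 m = 1.13×10⁻⁴
On a pressure surface, geostrophic balance gives V_g = (g/f)|∂Z/∂n|:
V_g = 9.81 × 1.13×10⁻⁴ / 1.01×10⁻⁴ = 11.0 m/s
Converting: 11.0 m/s × 1.944 = 21.4 knots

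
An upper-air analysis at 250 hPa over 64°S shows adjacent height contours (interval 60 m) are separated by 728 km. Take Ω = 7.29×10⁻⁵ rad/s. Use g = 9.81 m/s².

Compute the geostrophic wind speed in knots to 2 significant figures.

12 knots

Coriolis parameter at 64°S:
f = 2Ω sin φ = 2 × 7.29×10⁻⁵ × sin 64° = 1.31×10⁻⁴ s⁻¹
Height gradient: |∂Z/∂n| = 60 m / 728000 m = 8.24×10⁻⁵
On a pressure surface, geostrophic balance gives V_g = (g/f)|∂Z/∂n|:
V_g = 9.81 × 8.24×10⁻⁵ / 1.31×10⁻⁴ = 6.17 m/s
Converting: 6.17 m/s × 1.944 = 12 knots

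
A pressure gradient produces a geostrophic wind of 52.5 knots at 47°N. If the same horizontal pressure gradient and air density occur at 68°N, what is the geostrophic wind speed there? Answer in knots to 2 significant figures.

With the same pressure gradient and density, V_g ∝ 1/f ∝ 1/sin φ.
V₂ = V₁ · sin φ₁ / sin φ₂ = 52.5 × sin 47° / sin 68°
V₂ = 52.5 × 0.7314/0.9272 = 41 knots

41 knots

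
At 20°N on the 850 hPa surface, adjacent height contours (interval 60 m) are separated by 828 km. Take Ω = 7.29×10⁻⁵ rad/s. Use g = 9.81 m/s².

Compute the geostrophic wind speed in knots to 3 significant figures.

27.7 knots

Coriolis parameter at 20°N:
f = 2Ω sin φ = 2 × 7.29×10⁻⁵ × sin 20° = 4.99×10⁻⁵ s⁻¹
Height gradient: |∂Z/∂n| = 60 m / 828000 m = 7.25×10⁻⁵
On a pressure surface, geostrophic balance gives V_g = (g/f)|∂Z/∂n|:
V_g = 9.81 × 7.25×10⁻⁵ / 4.99×10⁻⁵ = 14.3 m/s
Converting: 14.3 m/s × 1.944 = 27.7 knots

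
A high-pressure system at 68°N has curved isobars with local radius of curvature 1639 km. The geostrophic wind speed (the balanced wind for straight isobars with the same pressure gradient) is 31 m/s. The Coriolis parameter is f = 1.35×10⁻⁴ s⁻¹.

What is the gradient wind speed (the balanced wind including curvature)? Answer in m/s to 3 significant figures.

37.3 m/s

Around a high, pressure-gradient force acts outward with centrifugal, so Coriolis balances both:
fV = (1/ρ)|∂P/∂n| + V²/R  →  V² − fR·V + fR·V_g = 0
With fR = 1.35×10⁻⁴ × 1639×10³ m = 221 m/s:
V = [fR − √((fR)² − 4 fR V_g)]/2 = [221 − √(221² − 4×221×31)]/2 = 37.3 m/s
Supergeostrophic (V > V_g = 31 m/s), as expected around a high.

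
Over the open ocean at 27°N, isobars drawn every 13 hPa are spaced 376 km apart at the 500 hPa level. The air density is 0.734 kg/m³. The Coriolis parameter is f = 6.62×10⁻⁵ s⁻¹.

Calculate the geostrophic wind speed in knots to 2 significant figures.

140 knots

Pressure gradient: |∂P/∂n| = 1300 Pa / 376000 m = 3.46×10⁻³ Pa/m
Geostrophic balance (pressure-gradient force = Coriolis force):
V_g = (1/(fρ)) |∂P/∂n| = 3.46×10⁻³ / (6.62×10⁻⁵ × 0.734) = 71.2 m/s
Converting: 71.2 m/s × 1.944 = 140 knots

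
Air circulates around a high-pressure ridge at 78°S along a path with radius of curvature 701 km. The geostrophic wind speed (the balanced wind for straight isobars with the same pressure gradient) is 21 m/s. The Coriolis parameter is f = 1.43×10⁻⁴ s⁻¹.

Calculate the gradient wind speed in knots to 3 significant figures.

58.2 knots

Around a high, pressure-gradient force acts outward with centrifugal, so Coriolis balances both:
fV = (1/ρ)|∂P/∂n| + V²/R  →  V² − fR·V + fR·V_g = 0
With fR = 1.43×10⁻⁴ × 701×10³ m = 100 m/s:
V = [fR − √((fR)² − 4 fR V_g)]/2 = [100 − √(100² − 4×100×21)]/2 = 29.9 m/s
Supergeostrophic (V > V_g = 21 m/s), as expected around a high.
Converting: 29.9 m/s × 1.944 = 58.2 knots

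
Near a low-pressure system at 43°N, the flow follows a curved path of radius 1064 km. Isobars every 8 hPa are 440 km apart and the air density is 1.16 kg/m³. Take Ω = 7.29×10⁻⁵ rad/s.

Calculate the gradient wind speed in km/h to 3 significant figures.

Coriolis parameter at 43°N:
f = 2Ω sin φ = 2 × 7.29×10⁻⁵ × sin 43° = 9.94×10⁻⁵ s⁻¹
Pressure gradient: |∂P/∂n| = 800 Pa / 440000 m = 1.82×10⁻³ Pa/m
Geostrophic speed: V_g = |∂P/∂n|/(fρ) = 1.82×10⁻³/(9.94×10⁻⁵ × 1.16) = 15.8 m/s
Around a low, centrifugal force acts outward with Coriolis, so pressure-gradient force balances both:
(1/ρ)|∂P/∂n| = fV + V²/R  →  V² + fR·V − fR·V_g = 0
With fR = 9.94×10⁻⁵ × 1064×10³ m = 106 m/s:
V = [−fR + √((fR)² + 4 fR V_g)]/2 = [−106 + √(106² + 4×106×15.8)]/2 = 13.9 m/s
Subgeostrophic (V < V_g = 15.8 m/s), as expected around a low.
Converting: 13.9 m/s × 3.6 = 50.1 km/h

50.1 km/h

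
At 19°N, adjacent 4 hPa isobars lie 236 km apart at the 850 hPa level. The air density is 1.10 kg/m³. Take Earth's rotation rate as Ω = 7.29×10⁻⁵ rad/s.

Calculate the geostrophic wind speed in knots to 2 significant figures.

63 knots

Coriolis parameter at 19°N:
f = 2Ω sin φ = 2 × 7.29×10⁻⁵ × sin 19° = 4.75×10⁻⁵ s⁻¹
Pressure gradient: |∂P/∂n| = 400 Pa / 236000 m = 1.69×10⁻³ Pa/m
Geostrophic balance (pressure-gradient force = Coriolis force):
V_g = (1/(fρ)) |∂P/∂n| = 1.69×10⁻³ / (4.75×10⁻⁵ × 1.10) = 32.5 m/s
Converting: 32.5 m/s × 1.944 = 63 knots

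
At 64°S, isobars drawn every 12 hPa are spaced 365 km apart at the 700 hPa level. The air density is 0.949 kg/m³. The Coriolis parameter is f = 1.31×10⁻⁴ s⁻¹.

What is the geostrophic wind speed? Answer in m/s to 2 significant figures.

26 m/s

Pressure gradient: |∂P/∂n| = 1200 Pa / 365000 m = 3.29×10⁻³ Pa/m
Geostrophic balance (pressure-gradient force = Coriolis force):
V_g = (1/(fρ)) |∂P/∂n| = 3.29×10⁻³ / (1.31×10⁻⁴ × 0.949) = 26.4 m/s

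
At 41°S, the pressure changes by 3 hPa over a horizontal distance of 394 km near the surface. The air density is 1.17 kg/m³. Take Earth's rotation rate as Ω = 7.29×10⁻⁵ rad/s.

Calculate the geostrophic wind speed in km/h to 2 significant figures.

24 km/h

Coriolis parameter at 41°S:
f = 2Ω sin φ = 2 × 7.29×10⁻⁵ × sin 41° = 9.57×10⁻⁵ s⁻¹
Pressure gradient: |∂P/∂n| = 300 Pa / 394000 m = 7.61×10⁻⁴ Pa/m
Geostrophic balance (pressure-gradient force = Coriolis force):
V_g = (1/(fρ)) |∂P/∂n| = 7.61×10⁻⁴ / (9.57×10⁻⁵ × 1.17) = 6.80 m/s
Converting: 6.80 m/s × 3.6 = 24 km/h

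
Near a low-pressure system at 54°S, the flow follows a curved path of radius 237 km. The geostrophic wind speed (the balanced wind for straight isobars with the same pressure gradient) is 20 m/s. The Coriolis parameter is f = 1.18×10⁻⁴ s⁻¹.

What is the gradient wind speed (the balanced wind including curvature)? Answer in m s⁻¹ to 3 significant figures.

Around a low, centrifugal force acts outward with Coriolis, so pressure-gradient force balances both:
(1/ρ)|∂P/∂n| = fV + V²/R  →  V² + fR·V − fR·V_g = 0
With fR = 1.18×10⁻⁴ × 237×10³ m = 28.0 m/s:
V = [−fR + √((fR)² + 4 fR V_g)]/2 = [−28.0 + √(28.0² + 4×28.0×20)]/2 = 13.5 m/s
Subgeostrophic (V < V_g = 20 m/s), as expected around a low.

13.5 m s⁻¹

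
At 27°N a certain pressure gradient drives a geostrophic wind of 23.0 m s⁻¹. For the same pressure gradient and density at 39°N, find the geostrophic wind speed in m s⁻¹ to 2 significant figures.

With the same pressure gradient and density, V_g ∝ 1/f ∝ 1/sin φ.
V₂ = V₁ · sin φ₁ / sin φ₂ = 23.0 × sin 27° / sin 39°
V₂ = 23.0 × 0.4540/0.6293 = 17 m s⁻¹

17 m s⁻¹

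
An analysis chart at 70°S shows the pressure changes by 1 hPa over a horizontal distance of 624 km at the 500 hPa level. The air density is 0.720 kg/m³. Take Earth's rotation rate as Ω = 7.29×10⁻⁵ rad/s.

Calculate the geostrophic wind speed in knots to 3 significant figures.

Coriolis parameter at 70°S:
f = 2Ω sin φ = 2 × 7.29×10⁻⁵ × sin 70° = 1.37×10⁻⁴ s⁻¹
Pressure gradient: |∂P/∂n| = 100 Pa / 624000 m = 1.60×10⁻⁴ Pa/m
Geostrophic balance (pressure-gradient force = Coriolis force):
V_g = (1/(fρ)) |∂P/∂n| = 1.60×10⁻⁴ / (1.37×10⁻⁴ × 0.720) = 1.62 m/s
Converting: 1.62 m/s × 1.944 = 3.16 knots

3.16 knots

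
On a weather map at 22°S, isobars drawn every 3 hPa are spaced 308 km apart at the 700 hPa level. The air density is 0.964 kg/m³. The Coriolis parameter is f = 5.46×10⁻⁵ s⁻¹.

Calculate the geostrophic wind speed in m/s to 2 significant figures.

19 m/s

Pressure gradient: |∂P/∂n| = 300 Pa / 308000 m = 9.74×10⁻⁴ Pa/m
Geostrophic balance (pressure-gradient force = Coriolis force):
V_g = (1/(fρ)) |∂P/∂n| = 9.74×10⁻⁴ / (5.46×10⁻⁵ × 0.964) = 18.5 m/s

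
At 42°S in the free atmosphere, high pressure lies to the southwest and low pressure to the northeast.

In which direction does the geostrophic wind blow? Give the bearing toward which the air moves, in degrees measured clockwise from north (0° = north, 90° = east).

315°

The pressure-gradient force points toward the northeast (bearing 045°).
Geostrophic balance: in the Southern Hemisphere the Coriolis force deflects motion to the left, so the geostrophic wind blows 90° to the left of the pressure-gradient force (low pressure on the right).
Rotating 045° by 90° counterclockwise gives 315° — the wind blows toward the northwest.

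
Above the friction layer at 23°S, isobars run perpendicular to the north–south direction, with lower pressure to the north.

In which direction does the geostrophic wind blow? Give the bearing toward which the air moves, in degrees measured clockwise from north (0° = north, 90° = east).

270°

The pressure-gradient force points toward the north (bearing 000°).
Geostrophic balance: in the Southern Hemisphere the Coriolis force deflects motion to the left, so the geostrophic wind blows 90° to the left of the pressure-gradient force (low pressure on the right).
Rotating 000° by 90° counterclockwise gives 270° — the wind blows toward the west.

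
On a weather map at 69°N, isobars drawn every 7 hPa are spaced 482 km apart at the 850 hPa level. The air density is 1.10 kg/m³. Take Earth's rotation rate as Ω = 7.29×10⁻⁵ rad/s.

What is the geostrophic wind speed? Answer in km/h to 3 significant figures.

Coriolis parameter at 69°N:
f = 2Ω sin φ = 2 × 7.29×10⁻⁵ × sin 69° = 1.36×10⁻⁴ s⁻¹
Pressure gradient: |∂P/∂n| = 700 Pa / 482000 m = 1.45×10⁻³ Pa/m
Geostrophic balance (pressure-gradient force = Coriolis force):
V_g = (1/(fρ)) |∂P/∂n| = 1.45×10⁻³ / (1.36×10⁻⁴ × 1.10) = 9.70 m/s
Converting: 9.70 m/s × 3.6 = 34.9 km/h

34.9 km/h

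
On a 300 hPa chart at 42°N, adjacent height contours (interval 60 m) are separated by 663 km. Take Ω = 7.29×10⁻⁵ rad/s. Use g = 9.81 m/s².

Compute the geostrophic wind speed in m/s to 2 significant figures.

9.1 m/s

Coriolis parameter at 42°N:
f = 2Ω sin φ = 2 × 7.29×10⁻⁵ × sin 42° = 9.76×10⁻⁵ s⁻¹
Height gradient: |∂Z/∂n| = 60 m / 663000 m = 9.05×10⁻⁵
On a pressure surface, geostrophic balance gives V_g = (g/f)|∂Z/∂n|:
V_g = 9.81 × 9.05×10⁻⁵ / 9.76×10⁻⁵ = 9.10 m/s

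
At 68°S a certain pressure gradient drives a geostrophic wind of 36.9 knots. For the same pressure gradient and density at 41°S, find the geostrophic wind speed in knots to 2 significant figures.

With the same pressure gradient and density, V_g ∝ 1/f ∝ 1/sin φ.
V₂ = V₁ · sin φ₁ / sin φ₂ = 36.9 × sin 68° / sin 41°
V₂ = 36.9 × 0.9272/0.6561 = 52 knots

52 knots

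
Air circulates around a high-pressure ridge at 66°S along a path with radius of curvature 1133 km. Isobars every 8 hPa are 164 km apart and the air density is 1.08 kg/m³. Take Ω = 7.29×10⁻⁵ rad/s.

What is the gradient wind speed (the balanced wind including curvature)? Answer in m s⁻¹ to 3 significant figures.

Coriolis parameter at 66°S:
f = 2Ω sin φ = 2 × 7.29×10⁻⁵ × sin 66° = 1.33×10⁻⁴ s⁻¹
Pressure gradient: |∂P/∂n| = 800 Pa / 164000 m = 4.88×10⁻³ Pa/m
Geostrophic speed: V_g = |∂P/∂n|/(fρ) = 4.88×10⁻³/(1.33×10⁻⁴ × 1.08) = 33.9 m/s
Around a high, pressure-gradient force acts outward with centrifugal, so Coriolis balances both:
fV = (1/ρ)|∂P/∂n| + V²/R  →  V² − fR·V + fR·V_g = 0
With fR = 1.33×10⁻⁴ × 1133×10³ m = 151 m/s:
V = [fR − √((fR)² − 4 fR V_g)]/2 = [151 − √(151² − 4×151×33.9)]/2 = 51.5 m/s
Supergeostrophic (V > V_g = 33.9 m/s), as expected around a high.

51.5 m s⁻¹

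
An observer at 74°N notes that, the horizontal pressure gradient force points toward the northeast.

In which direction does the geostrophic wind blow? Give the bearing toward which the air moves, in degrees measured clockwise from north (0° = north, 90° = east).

135°

The pressure-gradient force points toward the northeast (bearing 045°).
Geostrophic balance: in the Northern Hemisphere the Coriolis force deflects motion to the right, so the geostrophic wind blows 90° to the right of the pressure-gradient force (low pressure on the left).
Rotating 045° by 90° clockwise gives 135° — the wind blows toward the southeast.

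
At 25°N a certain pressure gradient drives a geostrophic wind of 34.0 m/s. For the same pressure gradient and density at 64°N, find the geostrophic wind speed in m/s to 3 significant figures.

16.0 m/s

With the same pressure gradient and density, V_g ∝ 1/f ∝ 1/sin φ.
V₂ = V₁ · sin φ₁ / sin φ₂ = 34.0 × sin 25° / sin 64°
V₂ = 34.0 × 0.4226/0.8988 = 16.0 m/s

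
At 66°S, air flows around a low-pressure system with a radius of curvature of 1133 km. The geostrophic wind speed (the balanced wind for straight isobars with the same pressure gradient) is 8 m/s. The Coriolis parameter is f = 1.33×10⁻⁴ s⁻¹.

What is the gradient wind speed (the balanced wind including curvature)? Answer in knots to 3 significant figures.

Around a low, centrifugal force acts outward with Coriolis, so pressure-gradient force balances both:
(1/ρ)|∂P/∂n| = fV + V²/R  →  V² + fR·V − fR·V_g = 0
With fR = 1.33×10⁻⁴ × 1133×10³ m = 151 m/s:
V = [−fR + √((fR)² + 4 fR V_g)]/2 = [−151 + √(151² + 4×151×8)]/2 = 7.62 m/s
Subgeostrophic (V < V_g = 8 m/s), as expected around a low.
Converting: 7.62 m/s × 1.944 = 14.8 knots

14.8 knots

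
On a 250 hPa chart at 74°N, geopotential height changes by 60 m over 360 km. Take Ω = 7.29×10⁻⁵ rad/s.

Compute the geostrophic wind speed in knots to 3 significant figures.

22.7 knots

Coriolis parameter at 74°N:
f = 2Ω sin φ = 2 × 7.29×10⁻⁵ × sin 74° = 1.40×10⁻⁴ s⁻¹
Height gradient: |∂Z/∂n| = 60 m / 360000 m = 1.67×10⁻⁴
On a pressure surface, geostrophic balance gives V_g = (g/f)|∂Z/∂n|:
V_g = 9.81 × 1.67×10⁻⁴ / 1.40×10⁻⁴ = 11.7 m/s
Converting: 11.7 m/s × 1.944 = 22.7 knots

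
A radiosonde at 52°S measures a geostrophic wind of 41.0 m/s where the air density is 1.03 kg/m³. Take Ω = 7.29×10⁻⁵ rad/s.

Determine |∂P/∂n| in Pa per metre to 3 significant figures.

4.85×10⁻³ Pa/m

Coriolis parameter at 52°S:
f = 2Ω sin φ = 2 × 7.29×10⁻⁵ × sin 52° = 1.15×10⁻⁴ s⁻¹
Geostrophic balance rearranged: |∂P/∂n| = f ρ V_g
|∂P/∂n| = 1.15×10⁻⁴ × 1.03 × 41.0 = 4.85×10⁻³ Pa/m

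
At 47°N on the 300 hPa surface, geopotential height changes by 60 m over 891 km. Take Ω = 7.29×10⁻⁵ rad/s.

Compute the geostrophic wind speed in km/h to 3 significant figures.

22.3 km/h

Coriolis parameter at 47°N:
f = 2Ω sin φ = 2 × 7.29×10⁻⁵ × sin 47° = 1.07×10⁻⁴ s⁻¹
Height gradient: |∂Z/∂n| = 60 m / 891000 m = 6.73×10⁻⁵
On a pressure surface, geostrophic balance gives V_g = (g/f)|∂Z/∂n|:
V_g = 9.81 × 6.73×10⁻⁵ / 1.07×10⁻⁴ = 6.20 m/s
Converting: 6.20 m/s × 3.6 = 22.3 km/h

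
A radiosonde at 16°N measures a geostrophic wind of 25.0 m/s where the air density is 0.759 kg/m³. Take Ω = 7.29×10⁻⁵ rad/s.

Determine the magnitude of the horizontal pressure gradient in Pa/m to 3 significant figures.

Coriolis parameter at 16°N:
f = 2Ω sin φ = 2 × 7.29×10⁻⁵ × sin 16° = 4.02×10⁻⁵ s⁻¹
Geostrophic balance rearranged: |∂P/∂n| = f ρ V_g
|∂P/∂n| = 4.02×10⁻⁵ × 0.759 × 25.0 = 7.63×10⁻⁴ Pa/m

7.63×10⁻⁴ Pa/m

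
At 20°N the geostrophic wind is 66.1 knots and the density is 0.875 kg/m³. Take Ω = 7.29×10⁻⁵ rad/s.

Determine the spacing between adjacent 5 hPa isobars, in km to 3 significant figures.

337 km

Coriolis parameter at 20°N:
f = 2Ω sin φ = 2 × 7.29×10⁻⁵ × sin 20° = 4.99×10⁻⁵ s⁻¹
Wind speed in SI: 66.1 knots = 34.0 m/s
Geostrophic balance rearranged: |∂P/∂n| = f ρ V_g
|∂P/∂n| = 4.99×10⁻⁵ × 0.875 × 34.0 = 1.48×10⁻³ Pa/m
Isobar spacing: Δn = ΔP/|∂P/∂n| = 500 Pa / 1.48×10⁻³ Pa/m = 336987 m ≈ 337 km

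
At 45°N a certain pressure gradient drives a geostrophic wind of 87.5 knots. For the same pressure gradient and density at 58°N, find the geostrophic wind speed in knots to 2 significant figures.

73 knots

With the same pressure gradient and density, V_g ∝ 1/f ∝ 1/sin φ.
V₂ = V₁ · sin φ₁ / sin φ₂ = 87.5 × sin 45° / sin 58°
V₂ = 87.5 × 0.7071/0.8480 = 73 knots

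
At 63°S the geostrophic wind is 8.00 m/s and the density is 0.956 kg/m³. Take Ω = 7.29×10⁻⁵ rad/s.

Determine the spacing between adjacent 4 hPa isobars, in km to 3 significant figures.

403 km

Coriolis parameter at 63°S:
f = 2Ω sin φ = 2 × 7.29×10⁻⁵ × sin 63° = 1.30×10⁻⁴ s⁻¹
Geostrophic balance rearranged: |∂P/∂n| = f ρ V_g
|∂P/∂n| = 1.30×10⁻⁴ × 0.956 × 8.00 = 9.94×10⁻⁴ Pa/m
Isobar spacing: Δn = ΔP/|∂P/∂n| = 400 Pa / 9.94×10⁻⁴ Pa/m = 402600 m ≈ 403 km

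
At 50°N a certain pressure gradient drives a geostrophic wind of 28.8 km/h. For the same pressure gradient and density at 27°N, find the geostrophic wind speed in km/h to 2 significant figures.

With the same pressure gradient and density, V_g ∝ 1/f ∝ 1/sin φ.
V₂ = V₁ · sin φ₁ / sin φ₂ = 28.8 × sin 50° / sin 27°
V₂ = 28.8 × 0.7660/0.4540 = 49 km/h

49 km/h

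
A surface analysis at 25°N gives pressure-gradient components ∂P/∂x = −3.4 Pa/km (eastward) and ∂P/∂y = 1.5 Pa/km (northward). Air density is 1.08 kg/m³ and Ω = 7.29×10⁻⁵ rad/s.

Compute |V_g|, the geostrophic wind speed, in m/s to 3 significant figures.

Coriolis parameter at 25°N:
f = 2Ω sin φ = 2 × 7.29×10⁻⁵ × sin 25° = 6.16×10⁻⁵ s⁻¹
Component geostrophic relations (x east, y north):
u_g = −(1/(fρ)) ∂P/∂y,  v_g = (1/(fρ)) ∂P/∂x
u_g = −(1.5×10⁻³)/(6.16×10⁻⁵ × 1.08) = −22.5 m/s;  v_g = (−3.4×10⁻³)/(6.16×10⁻⁵ × 1.08) = −51.1 m/s
|V_g| = √(u_g² + v_g²) = 55.8 m/s

55.8 m/s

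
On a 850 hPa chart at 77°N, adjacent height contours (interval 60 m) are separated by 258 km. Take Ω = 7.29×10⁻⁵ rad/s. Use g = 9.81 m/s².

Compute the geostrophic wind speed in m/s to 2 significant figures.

Coriolis parameter at 77°N:
f = 2Ω sin φ = 2 × 7.29×10⁻⁵ × sin 77° = 1.42×10⁻⁴ s⁻¹
Height gradient: |∂Z/∂n| = 60 m / 258000 m = 2.33×10⁻⁴
On a pressure surface, geostrophic balance gives V_g = (g/f)|∂Z/∂n|:
V_g = 9.81 × 2.33×10⁻⁴ / 1.42×10⁻⁴ = 16.1 m/s

16 m/s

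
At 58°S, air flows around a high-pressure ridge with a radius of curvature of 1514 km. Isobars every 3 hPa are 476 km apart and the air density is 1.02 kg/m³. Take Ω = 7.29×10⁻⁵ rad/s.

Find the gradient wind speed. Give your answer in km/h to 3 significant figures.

Coriolis parameter at 58°S:
f = 2Ω sin φ = 2 × 7.29×10⁻⁵ × sin 58° = 1.24×10⁻⁴ s⁻¹
Pressure gradient: |∂P/∂n| = 300 Pa / 476000 m = 6.30×10⁻⁴ Pa/m
Geostrophic speed: V_g = |∂P/∂n|/(fρ) = 6.30×10⁻⁴/(1.24×10⁻⁴ × 1.02) = 5.00 m/s
Around a high, pressure-gradient force acts outward with centrifugal, so Coriolis balances both:
fV = (1/ρ)|∂P/∂n| + V²/R  →  V² − fR·V + fR·V_g = 0
With fR = 1.24×10⁻⁴ × 1514×10³ m = 187 m/s:
V = [fR − √((fR)² − 4 fR V_g)]/2 = [187 − √(187² − 4×187×5)]/2 = 5.14 m/s
Supergeostrophic (V > V_g = 5 m/s), as expected around a high.
Converting: 5.14 m/s × 3.6 = 18.5 km/h

18.5 km/h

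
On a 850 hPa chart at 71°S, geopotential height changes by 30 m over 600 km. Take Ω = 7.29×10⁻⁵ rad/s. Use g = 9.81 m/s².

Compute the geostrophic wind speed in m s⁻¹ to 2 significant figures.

Coriolis parameter at 71°S:
f = 2Ω sin φ = 2 × 7.29×10⁻⁵ × sin 71° = 1.38×10⁻⁴ s⁻¹
Height gradient: |∂Z/∂n| = 30 m / 600000 m = 5.00×10⁻⁵
On a pressure surface, geostrophic balance gives V_g = (g/f)|∂Z/∂n|:
V_g = 9.81 × 5.00×10⁻⁵ / 1.38×10⁻⁴ = 3.56 m/s

3.6 m s⁻¹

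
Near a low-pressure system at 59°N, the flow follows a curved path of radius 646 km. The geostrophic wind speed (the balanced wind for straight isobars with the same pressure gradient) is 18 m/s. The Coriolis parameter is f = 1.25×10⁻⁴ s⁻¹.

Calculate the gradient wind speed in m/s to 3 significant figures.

15.2 m/s

Around a low, centrifugal force acts outward with Coriolis, so pressure-gradient force balances both:
(1/ρ)|∂P/∂n| = fV + V²/R  →  V² + fR·V − fR·V_g = 0
With fR = 1.25×10⁻⁴ × 646×10³ m = 80.8 m/s:
V = [−fR + √((fR)² + 4 fR V_g)]/2 = [−80.8 + √(80.8² + 4×80.8×18)]/2 = 15.2 m/s
Subgeostrophic (V < V_g = 18 m/s), as expected around a low.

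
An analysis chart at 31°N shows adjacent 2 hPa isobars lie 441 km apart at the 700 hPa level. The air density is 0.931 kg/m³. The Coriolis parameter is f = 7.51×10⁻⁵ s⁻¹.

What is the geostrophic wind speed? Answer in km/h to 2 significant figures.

23 km/h

Pressure gradient: |∂P/∂n| = 200 Pa / 441000 m = 4.54×10⁻⁴ Pa/m
Geostrophic balance (pressure-gradient force = Coriolis force):
V_g = (1/(fρ)) |∂P/∂n| = 4.54×10⁻⁴ / (7.51×10⁻⁵ × 0.931) = 6.49 m/s
Converting: 6.49 m/s × 3.6 = 23 km/h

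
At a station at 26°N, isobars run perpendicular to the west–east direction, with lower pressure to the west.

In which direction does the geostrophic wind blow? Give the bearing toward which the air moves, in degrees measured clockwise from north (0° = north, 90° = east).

The pressure-gradient force points toward the west (bearing 270°).
Geostrophic balance: in the Northern Hemisphere the Coriolis force deflects motion to the right, so the geostrophic wind blows 90° to the right of the pressure-gradient force (low pressure on the left).
Rotating 270° by 90° clockwise gives 000° — the wind blows toward the north.

000°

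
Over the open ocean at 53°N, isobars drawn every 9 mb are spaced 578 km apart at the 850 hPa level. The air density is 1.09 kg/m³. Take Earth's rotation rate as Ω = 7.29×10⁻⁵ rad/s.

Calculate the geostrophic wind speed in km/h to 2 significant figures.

44 km/h

Coriolis parameter at 53°N:
f = 2Ω sin φ = 2 × 7.29×10⁻⁵ × sin 53° = 1.16×10⁻⁴ s⁻¹
Pressure gradient: |∂P/∂n| = 900 Pa / 578000 m = 1.56×10⁻³ Pa/m
Geostrophic balance (pressure-gradient force = Coriolis force):
V_g = (1/(fρ)) |∂P/∂n| = 1.56×10⁻³ / (1.16×10⁻⁴ × 1.09) = 12.3 m/s
Converting: 12.3 m/s × 3.6 = 44 km/h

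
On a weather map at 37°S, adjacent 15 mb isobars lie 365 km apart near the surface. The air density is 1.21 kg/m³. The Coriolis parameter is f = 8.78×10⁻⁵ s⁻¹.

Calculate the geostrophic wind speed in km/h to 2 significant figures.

140 km/h

Pressure gradient: |∂P/∂n| = 1500 Pa / 365000 m = 4.11×10⁻³ Pa/m
Geostrophic balance (pressure-gradient force = Coriolis force):
V_g = (1/(fρ)) |∂P/∂n| = 4.11×10⁻³ / (8.78×10⁻⁵ × 1.21) = 38.7 m/s
Converting: 38.7 m/s × 3.6 = 140 km/h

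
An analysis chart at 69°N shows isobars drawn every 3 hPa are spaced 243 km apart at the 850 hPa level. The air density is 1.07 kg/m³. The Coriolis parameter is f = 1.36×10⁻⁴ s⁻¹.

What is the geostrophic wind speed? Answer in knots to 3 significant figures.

16.5 knots

Pressure gradient: |∂P/∂n| = 300 Pa / 243000 m = 1.23×10⁻³ Pa/m
Geostrophic balance (pressure-gradient force = Coriolis force):
V_g = (1/(fρ)) |∂P/∂n| = 1.23×10⁻³ / (1.36×10⁻⁴ × 1.07) = 8.48 m/s
Converting: 8.48 m/s × 1.944 = 16.5 knots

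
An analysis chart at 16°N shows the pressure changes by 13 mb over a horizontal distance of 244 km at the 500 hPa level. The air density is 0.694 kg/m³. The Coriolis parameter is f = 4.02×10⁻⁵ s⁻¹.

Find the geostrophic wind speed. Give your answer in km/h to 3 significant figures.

Pressure gradient: |∂P/∂n| = 1300 Pa / 244000 m = 5.33×10⁻³ Pa/m
Geostrophic balance (pressure-gradient force = Coriolis force):
V_g = (1/(fρ)) |∂P/∂n| = 5.33×10⁻³ / (4.02×10⁻⁵ × 0.694) = 191 m/s
Converting: 191 m/s × 3.6 = 687 km/h

687 km/h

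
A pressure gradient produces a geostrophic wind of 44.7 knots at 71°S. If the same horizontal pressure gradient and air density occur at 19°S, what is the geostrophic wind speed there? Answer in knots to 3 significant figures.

130 knots

With the same pressure gradient and density, V_g ∝ 1/f ∝ 1/sin φ.
V₂ = V₁ · sin φ₁ / sin φ₂ = 44.7 × sin 71° / sin 19°
V₂ = 44.7 × 0.9455/0.3256 = 130 knots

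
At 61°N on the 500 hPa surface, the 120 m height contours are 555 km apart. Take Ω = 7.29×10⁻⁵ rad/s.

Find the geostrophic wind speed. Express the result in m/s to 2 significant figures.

17 m/s

Coriolis parameter at 61°N:
f = 2Ω sin φ = 2 × 7.29×10⁻⁵ × sin 61° = 1.28×10⁻⁴ s⁻¹
Height gradient: |∂Z/∂n| = 120 m / 555000 m = 2.16×10⁻⁴
On a pressure surface, geostrophic balance gives V_g = (g/f)|∂Z/∂n|:
V_g = 9.81 × 2.16×10⁻⁴ / 1.28×10⁻⁴ = 16.6 m/s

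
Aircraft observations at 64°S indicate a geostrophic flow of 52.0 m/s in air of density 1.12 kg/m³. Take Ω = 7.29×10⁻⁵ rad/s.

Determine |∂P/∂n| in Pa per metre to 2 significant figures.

7.6×10⁻³ Pa/m

Coriolis parameter at 64°S:
f = 2Ω sin φ = 2 × 7.29×10⁻⁵ × sin 64° = 1.31×10⁻⁴ s⁻¹
Geostrophic balance rearranged: |∂P/∂n| = f ρ V_g
|∂P/∂n| = 1.31×10⁻⁴ × 1.12 × 52.0 = 7.63×10⁻³ Pa/m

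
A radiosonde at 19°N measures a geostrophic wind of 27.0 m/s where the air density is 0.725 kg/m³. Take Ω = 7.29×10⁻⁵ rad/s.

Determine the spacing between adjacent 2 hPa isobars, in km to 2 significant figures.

220 km

Coriolis parameter at 19°N:
f = 2Ω sin φ = 2 × 7.29×10⁻⁵ × sin 19° = 4.75×10⁻⁵ s⁻¹
Geostrophic balance rearranged: |∂P/∂n| = f ρ V_g
|∂P/∂n| = 4.75×10⁻⁵ × 0.725 × 27.0 = 9.29×10⁻⁴ Pa/m
Isobar spacing: Δn = ΔP/|∂P/∂n| = 200 Pa / 9.29×10⁻⁴ Pa/m = 215243 m ≈ 220 km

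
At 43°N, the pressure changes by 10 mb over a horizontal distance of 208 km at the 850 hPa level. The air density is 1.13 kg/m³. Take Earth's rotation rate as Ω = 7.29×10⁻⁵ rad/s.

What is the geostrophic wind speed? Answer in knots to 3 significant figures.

83.2 knots

Coriolis parameter at 43°N:
f = 2Ω sin φ = 2 × 7.29×10⁻⁵ × sin 43° = 9.94×10⁻⁵ s⁻¹
Pressure gradient: |∂P/∂n| = 1000 Pa / 208000 m = 4.81×10⁻³ Pa/m
Geostrophic balance (pressure-gradient force = Coriolis force):
V_g = (1/(fρ)) |∂P/∂n| = 4.81×10⁻³ / (9.94×10⁻⁵ × 1.13) = 42.8 m/s
Converting: 42.8 m/s × 1.944 = 83.2 knots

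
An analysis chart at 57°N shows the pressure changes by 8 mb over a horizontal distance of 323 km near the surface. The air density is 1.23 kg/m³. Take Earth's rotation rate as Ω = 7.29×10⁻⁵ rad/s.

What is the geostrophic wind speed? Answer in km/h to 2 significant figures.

Coriolis parameter at 57°N:
f = 2Ω sin φ = 2 × 7.29×10⁻⁵ × sin 57° = 1.22×10⁻⁴ s⁻¹
Pressure gradient: |∂P/∂n| = 800 Pa / 323000 m = 2.48×10⁻³ Pa/m
Geostrophic balance (pressure-gradient force = Coriolis force):
V_g = (1/(fρ)) |∂P/∂n| = 2.48×10⁻³ / (1.22×10⁻⁴ × 1.23) = 16.5 m/s
Converting: 16.5 m/s × 3.6 = 59 km/h

59 km/h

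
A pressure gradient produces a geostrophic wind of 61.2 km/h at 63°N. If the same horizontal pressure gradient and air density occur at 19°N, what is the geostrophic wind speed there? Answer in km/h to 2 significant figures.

170 km/h

With the same pressure gradient and density, V_g ∝ 1/f ∝ 1/sin φ.
V₂ = V₁ · sin φ₁ / sin φ₂ = 61.2 × sin 63° / sin 19°
V₂ = 61.2 × 0.8910/0.3256 = 170 km/h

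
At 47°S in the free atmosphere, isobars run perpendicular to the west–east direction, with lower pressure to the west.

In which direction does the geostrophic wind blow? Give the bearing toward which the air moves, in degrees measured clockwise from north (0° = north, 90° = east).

The pressure-gradient force points toward the west (bearing 270°).
Geostrophic balance: in the Southern Hemisphere the Coriolis force deflects motion to the left, so the geostrophic wind blows 90° to the left of the pressure-gradient force (low pressure on the right).
Rotating 270° by 90° counterclockwise gives 180° — the wind blows toward the south.

180°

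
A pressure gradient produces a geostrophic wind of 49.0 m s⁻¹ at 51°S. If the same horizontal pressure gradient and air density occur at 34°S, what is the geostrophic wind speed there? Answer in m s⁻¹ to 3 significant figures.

With the same pressure gradient and density, V_g ∝ 1/f ∝ 1/sin φ.
V₂ = V₁ · sin φ₁ / sin φ₂ = 49.0 × sin 51° / sin 34°
V₂ = 49.0 × 0.7771/0.5592 = 68.1 m s⁻¹

68.1 m s⁻¹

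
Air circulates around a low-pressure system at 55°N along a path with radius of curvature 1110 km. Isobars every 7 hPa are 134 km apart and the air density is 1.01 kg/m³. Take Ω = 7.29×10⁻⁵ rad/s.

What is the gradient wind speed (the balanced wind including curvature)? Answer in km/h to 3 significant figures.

Coriolis parameter at 55°N:
f = 2Ω sin φ = 2 × 7.29×10⁻⁵ × sin 55° = 1.19×10⁻⁴ s⁻¹
Pressure gradient: |∂P/∂n| = 700 Pa / 134000 m = 5.22×10⁻³ Pa/m
Geostrophic speed: V_g = |∂P/∂n|/(fρ) = 5.22×10⁻³/(1.19×10⁻⁴ × 1.01) = 43.3 m/s
Around a low, centrifugal force acts outward with Coriolis, so pressure-gradient force balances both:
(1/ρ)|∂P/∂n| = fV + V²/R  →  V² + fR·V − fR·V_g = 0
With fR = 1.19×10⁻⁴ × 1110×10³ m = 133 m/s:
V = [−fR + √((fR)² + 4 fR V_g)]/2 = [−133 + √(133² + 4×133×43.3)]/2 = 34.4 m/s
Subgeostrophic (V < V_g = 43.3 m/s), as expected around a low.
Converting: 34.4 m/s × 3.6 = 124 km/h

124 km/h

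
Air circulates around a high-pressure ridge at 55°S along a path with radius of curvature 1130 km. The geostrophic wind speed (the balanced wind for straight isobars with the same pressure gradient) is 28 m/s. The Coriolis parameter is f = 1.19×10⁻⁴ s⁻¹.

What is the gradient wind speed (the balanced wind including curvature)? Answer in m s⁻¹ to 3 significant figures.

Around a high, pressure-gradient force acts outward with centrifugal, so Coriolis balances both:
fV = (1/ρ)|∂P/∂n| + V²/R  →  V² − fR·V + fR·V_g = 0
With fR = 1.19×10⁻⁴ × 1130×10³ m = 134 m/s:
V = [fR − √((fR)² − 4 fR V_g)]/2 = [134 − √(134² − 4×134×28)]/2 = 39.8 m/s
Supergeostrophic (V > V_g = 28 m/s), as expected around a high.

39.8 m s⁻¹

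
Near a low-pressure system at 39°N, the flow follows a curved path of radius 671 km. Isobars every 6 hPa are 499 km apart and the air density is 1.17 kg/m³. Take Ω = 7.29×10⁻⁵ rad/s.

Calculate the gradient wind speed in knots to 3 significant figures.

18.8 knots

Coriolis parameter at 39°N:
f = 2Ω sin φ = 2 × 7.29×10⁻⁵ × sin 39° = 9.18×10⁻⁵ s⁻¹
Pressure gradient: |∂P/∂n| = 600 Pa / 499000 m = 1.20×10⁻³ Pa/m
Geostrophic speed: V_g = |∂P/∂n|/(fρ) = 1.20×10⁻³/(9.18×10⁻⁵ × 1.17) = 11.2 m/s
Around a low, centrifugal force acts outward with Coriolis, so pressure-gradient force balances both:
(1/ρ)|∂P/∂n| = fV + V²/R  →  V² + fR·V − fR·V_g = 0
With fR = 9.18×10⁻⁵ × 671×10³ m = 61.6 m/s:
V = [−fR + √((fR)² + 4 fR V_g)]/2 = [−61.6 + √(61.6² + 4×61.6×11.2)]/2 = 9.68 m/s
Subgeostrophic (V < V_g = 11.2 m/s), as expected around a low.
Converting: 9.68 m/s × 1.944 = 18.8 knots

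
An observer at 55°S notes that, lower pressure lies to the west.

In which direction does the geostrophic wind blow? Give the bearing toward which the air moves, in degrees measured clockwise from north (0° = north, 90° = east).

180°

The pressure-gradient force points toward the west (bearing 270°).
Geostrophic balance: in the Southern Hemisphere the Coriolis force deflects motion to the left, so the geostrophic wind blows 90° to the left of the pressure-gradient force (low pressure on the right).
Rotating 270° by 90° counterclockwise gives 180° — the wind blows toward the south.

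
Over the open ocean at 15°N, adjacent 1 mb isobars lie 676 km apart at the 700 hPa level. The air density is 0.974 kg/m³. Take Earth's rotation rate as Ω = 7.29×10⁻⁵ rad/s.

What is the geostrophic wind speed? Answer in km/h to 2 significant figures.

14 km/h

Coriolis parameter at 15°N:
f = 2Ω sin φ = 2 × 7.29×10⁻⁵ × sin 15° = 3.77×10⁻⁵ s⁻¹
Pressure gradient: |∂P/∂n| = 100 Pa / 676000 m = 1.48×10⁻⁴ Pa/m
Geostrophic balance (pressure-gradient force = Coriolis force):
V_g = (1/(fρ)) |∂P/∂n| = 1.48×10⁻⁴ / (3.77×10⁻⁵ × 0.974) = 4.02 m/s
Converting: 4.02 m/s × 3.6 = 14 km/h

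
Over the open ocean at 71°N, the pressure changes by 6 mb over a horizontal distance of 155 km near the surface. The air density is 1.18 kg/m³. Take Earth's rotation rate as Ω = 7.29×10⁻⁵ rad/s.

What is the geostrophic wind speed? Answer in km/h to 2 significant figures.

86 km/h

Coriolis parameter at 71°N:
f = 2Ω sin φ = 2 × 7.29×10⁻⁵ × sin 71° = 1.38×10⁻⁴ s⁻¹
Pressure gradient: |∂P/∂n| = 600 Pa / 155000 m = 3.87×10⁻³ Pa/m
Geostrophic balance (pressure-gradient force = Coriolis force):
V_g = (1/(fρ)) |∂P/∂n| = 3.87×10⁻³ / (1.38×10⁻⁴ × 1.18) = 23.8 m/s
Converting: 23.8 m/s × 3.6 = 86 km/h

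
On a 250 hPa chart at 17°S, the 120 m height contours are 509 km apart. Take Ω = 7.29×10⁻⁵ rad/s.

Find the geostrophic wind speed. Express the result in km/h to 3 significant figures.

Coriolis parameter at 17°S:
f = 2Ω sin φ = 2 × 7.29×10⁻⁵ × sin 17° = 4.26×10⁻⁵ s⁻¹
Height gradient: |∂Z/∂n| = 120 m / 509000 m = 2.36×10⁻⁴
On a pressure surface, geostrophic balance gives V_g = (g/f)|∂Z/∂n|:
V_g = 9.81 × 2.36×10⁻⁴ / 4.26×10⁻⁵ = 54.3 m/s
Converting: 54.3 m/s × 3.6 = 195 km/h

195 km/h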